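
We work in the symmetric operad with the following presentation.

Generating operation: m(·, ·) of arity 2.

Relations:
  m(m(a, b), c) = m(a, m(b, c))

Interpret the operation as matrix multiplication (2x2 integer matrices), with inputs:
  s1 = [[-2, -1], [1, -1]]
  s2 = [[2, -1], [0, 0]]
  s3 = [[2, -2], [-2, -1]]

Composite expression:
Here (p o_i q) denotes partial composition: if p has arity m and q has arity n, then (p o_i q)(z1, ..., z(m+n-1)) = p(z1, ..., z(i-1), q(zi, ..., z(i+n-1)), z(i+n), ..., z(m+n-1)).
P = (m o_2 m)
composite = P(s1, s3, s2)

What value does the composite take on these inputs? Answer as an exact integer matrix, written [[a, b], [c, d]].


[[-4, 2], [8, -4]]

m(s3, s2) = [[4, -2], [-4, 2]]
m(s1, m(s3, s2)) = [[-4, 2], [8, -4]]


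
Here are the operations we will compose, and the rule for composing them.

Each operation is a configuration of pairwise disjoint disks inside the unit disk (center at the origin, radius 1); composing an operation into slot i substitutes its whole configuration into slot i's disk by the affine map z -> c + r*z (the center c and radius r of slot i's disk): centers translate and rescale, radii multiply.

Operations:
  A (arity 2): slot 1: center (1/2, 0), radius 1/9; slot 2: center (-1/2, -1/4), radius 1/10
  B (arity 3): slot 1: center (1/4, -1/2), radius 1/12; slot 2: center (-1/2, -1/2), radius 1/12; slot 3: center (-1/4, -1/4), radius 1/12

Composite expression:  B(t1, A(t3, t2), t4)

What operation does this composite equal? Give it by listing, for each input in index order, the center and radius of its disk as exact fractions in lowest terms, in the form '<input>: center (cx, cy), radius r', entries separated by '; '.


t1: center (1/4, -1/2), radius 1/12; t2: center (-13/24, -25/48), radius 1/120; t3: center (-11/24, -1/2), radius 1/108; t4: center (-1/4, -1/4), radius 1/12

Each t-disk chains the slot maps above it in B; radii multiply.
for t1, the 1-step affine chain lands on center (1/4, -1/2), radius 1/12
for t3, the 2-step affine chain lands on center (-11/24, -1/2), radius 1/108
for t2, the 2-step affine chain lands on center (-13/24, -25/48), radius 1/120
for t4, the 1-step affine chain lands on center (-1/4, -1/4), radius 1/12


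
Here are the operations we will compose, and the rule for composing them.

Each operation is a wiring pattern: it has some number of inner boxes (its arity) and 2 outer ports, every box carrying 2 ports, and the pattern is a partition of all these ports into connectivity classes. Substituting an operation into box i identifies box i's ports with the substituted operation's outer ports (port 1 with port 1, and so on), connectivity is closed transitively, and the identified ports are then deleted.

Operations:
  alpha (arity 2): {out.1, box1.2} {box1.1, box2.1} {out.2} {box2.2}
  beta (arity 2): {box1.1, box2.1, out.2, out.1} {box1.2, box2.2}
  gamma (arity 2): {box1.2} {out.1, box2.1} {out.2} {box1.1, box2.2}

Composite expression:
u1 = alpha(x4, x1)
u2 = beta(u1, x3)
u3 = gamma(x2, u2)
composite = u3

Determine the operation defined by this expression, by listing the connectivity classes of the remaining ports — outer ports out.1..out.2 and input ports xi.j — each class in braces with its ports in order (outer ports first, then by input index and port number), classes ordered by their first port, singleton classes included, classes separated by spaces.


{out.1, x2.1, x3.1, x4.2} {out.2} {x1.1, x4.1} {x1.2} {x2.2} {x3.2}

Two ports join when wires chain via gamma-identified ports.
composing alpha on (x4, x1), with out.j its own outer ports: {out.1, x4.2} {out.2} {x1.1, x4.1} {x1.2}
composing beta on (x4, x1, x3), with out.j its own outer ports: {out.1, out.2, x3.1, x4.2} {x1.1, x4.1} {x1.2} {x3.2}
composing gamma on (x2, x4, x1, x3), with out.j its own outer ports: {out.1, x2.1, x3.1, x4.2} {out.2} {x1.1, x4.1} {x1.2} {x2.2} {x3.2}


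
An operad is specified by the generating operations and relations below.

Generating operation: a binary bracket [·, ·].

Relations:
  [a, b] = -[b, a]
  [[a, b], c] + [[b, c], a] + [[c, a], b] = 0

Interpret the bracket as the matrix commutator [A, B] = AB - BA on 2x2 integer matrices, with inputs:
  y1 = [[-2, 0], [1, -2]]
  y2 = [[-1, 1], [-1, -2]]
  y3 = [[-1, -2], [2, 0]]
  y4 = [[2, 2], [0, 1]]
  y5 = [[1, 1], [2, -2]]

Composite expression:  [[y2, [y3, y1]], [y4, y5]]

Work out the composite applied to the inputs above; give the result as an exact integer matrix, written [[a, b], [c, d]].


[[7, -42], [28, -7]]

[y3, y1] = [[-2, 0], [1, 2]]
[y2, [y3, y1]] = [[1, 4], [3, -1]]
[y4, y5] = [[4, -5], [-2, -4]]
[[y2, [y3, y1]], [y4, y5]] = [[7, -42], [28, -7]]


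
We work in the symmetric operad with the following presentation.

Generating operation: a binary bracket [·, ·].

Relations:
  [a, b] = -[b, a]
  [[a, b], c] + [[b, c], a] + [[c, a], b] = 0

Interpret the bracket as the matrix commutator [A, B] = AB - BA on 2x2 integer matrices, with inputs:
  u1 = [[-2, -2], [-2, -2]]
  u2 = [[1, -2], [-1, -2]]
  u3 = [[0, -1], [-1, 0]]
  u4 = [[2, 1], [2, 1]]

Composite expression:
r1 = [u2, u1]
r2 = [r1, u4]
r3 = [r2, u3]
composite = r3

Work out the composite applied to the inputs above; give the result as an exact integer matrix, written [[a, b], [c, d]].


[u2, u1] = [[2, -6], [6, -2]]
[[u2, u1], u4] = [[-18, 10], [-2, 18]]
[[[u2, u1], u4], u3] = [[-12, 36], [-36, 12]]

[[-12, 36], [-36, 12]]


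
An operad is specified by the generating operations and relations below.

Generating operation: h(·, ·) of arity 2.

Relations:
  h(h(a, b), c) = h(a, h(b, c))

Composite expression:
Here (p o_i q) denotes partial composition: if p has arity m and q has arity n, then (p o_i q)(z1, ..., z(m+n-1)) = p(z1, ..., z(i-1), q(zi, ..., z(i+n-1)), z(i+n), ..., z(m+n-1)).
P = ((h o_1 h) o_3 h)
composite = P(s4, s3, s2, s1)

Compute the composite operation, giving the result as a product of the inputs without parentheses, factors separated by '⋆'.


All parenthesizations of h agree; list the s-inputs left to right.
h(s4, s3) unparenthesizes to s4 ⋆ s3
h(s2, s1) unparenthesizes to s2 ⋆ s1
h(h(s4, s3), h(s2, s1)) unparenthesizes to s4 ⋆ s3 ⋆ s2 ⋆ s1

s4 ⋆ s3 ⋆ s2 ⋆ s1


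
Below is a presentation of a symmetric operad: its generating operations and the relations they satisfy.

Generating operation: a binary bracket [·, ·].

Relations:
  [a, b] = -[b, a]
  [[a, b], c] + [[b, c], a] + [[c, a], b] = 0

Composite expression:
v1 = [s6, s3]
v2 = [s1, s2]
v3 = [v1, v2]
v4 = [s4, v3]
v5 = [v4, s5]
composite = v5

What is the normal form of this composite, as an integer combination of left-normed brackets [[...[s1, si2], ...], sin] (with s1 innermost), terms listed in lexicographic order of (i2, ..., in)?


-[[[[[s1, s2], s3], s6], s4], s5] + [[[[[s1, s2], s6], s3], s4], s5]

Expand each bracket as ab - ba; the s1-initial words give the coefficients.
Composite bracket: [[s4, [[s6, s3], [s1, s2]]], s5]
The bracket unfolds into 32 signed words via [a, b] = ab - ba (2^5 = 32).
Only words starting with s1 matter:
  s1s2s3s6s4s5 appears with sign -1, giving the term -[[[[[s1, s2], s3], s6], s4], s5]
  s1s2s6s3s4s5 appears with sign +1, giving the term +[[[[[s1, s2], s6], s3], s4], s5]


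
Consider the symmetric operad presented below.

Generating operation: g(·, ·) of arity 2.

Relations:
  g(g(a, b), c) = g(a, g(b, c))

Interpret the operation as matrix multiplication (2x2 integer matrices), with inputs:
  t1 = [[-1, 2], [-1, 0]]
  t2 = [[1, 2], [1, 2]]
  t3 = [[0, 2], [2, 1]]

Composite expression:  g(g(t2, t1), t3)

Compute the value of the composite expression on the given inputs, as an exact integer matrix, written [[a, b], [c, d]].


[[4, -4], [4, -4]]

g(t2, t1) = [[-3, 2], [-3, 2]]
g(g(t2, t1), t3) = [[4, -4], [4, -4]]


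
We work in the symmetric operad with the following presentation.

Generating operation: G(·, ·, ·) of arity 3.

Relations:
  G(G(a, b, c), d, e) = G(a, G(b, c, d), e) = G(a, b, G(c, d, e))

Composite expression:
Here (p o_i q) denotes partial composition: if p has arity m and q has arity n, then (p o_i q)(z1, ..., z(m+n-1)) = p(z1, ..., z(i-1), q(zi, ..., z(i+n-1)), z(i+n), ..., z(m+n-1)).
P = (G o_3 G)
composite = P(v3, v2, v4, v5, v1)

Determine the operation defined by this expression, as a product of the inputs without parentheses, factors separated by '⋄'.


v3 ⋄ v2 ⋄ v4 ⋄ v5 ⋄ v1

Associativity of G dissolves the nesting; only the v-input order survives.
G(v4, v5, v1) unparenthesizes to v4 ⋄ v5 ⋄ v1
G(v3, v2, G(v4, v5, v1)) unparenthesizes to v3 ⋄ v2 ⋄ v4 ⋄ v5 ⋄ v1


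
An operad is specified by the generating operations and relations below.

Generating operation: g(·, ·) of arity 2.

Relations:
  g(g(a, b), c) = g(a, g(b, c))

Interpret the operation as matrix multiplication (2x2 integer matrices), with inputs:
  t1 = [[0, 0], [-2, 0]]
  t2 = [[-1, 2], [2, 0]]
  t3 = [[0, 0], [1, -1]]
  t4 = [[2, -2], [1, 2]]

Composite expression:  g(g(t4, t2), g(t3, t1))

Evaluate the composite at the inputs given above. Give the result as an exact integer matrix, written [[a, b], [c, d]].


[[8, 0], [4, 0]]

g(t4, t2) = [[-6, 4], [3, 2]]
g(t3, t1) = [[0, 0], [2, 0]]
g(g(t4, t2), g(t3, t1)) = [[8, 0], [4, 0]]


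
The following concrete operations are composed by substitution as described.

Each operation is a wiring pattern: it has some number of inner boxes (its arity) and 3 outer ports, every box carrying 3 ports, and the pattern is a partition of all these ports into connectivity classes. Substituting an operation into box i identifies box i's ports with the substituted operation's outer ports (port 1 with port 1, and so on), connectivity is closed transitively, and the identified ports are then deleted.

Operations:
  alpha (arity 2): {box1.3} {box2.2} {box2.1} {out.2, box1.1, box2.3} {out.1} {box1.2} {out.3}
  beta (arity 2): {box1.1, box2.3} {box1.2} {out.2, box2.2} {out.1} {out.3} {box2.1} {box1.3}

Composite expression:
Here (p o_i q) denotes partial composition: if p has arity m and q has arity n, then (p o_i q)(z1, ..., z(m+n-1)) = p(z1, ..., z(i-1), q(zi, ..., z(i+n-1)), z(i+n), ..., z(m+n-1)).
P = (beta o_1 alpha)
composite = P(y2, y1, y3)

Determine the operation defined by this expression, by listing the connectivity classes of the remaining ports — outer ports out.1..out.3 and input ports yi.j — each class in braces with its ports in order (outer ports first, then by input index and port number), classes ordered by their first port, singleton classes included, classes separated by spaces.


{out.1} {out.2, y3.2} {out.3} {y1.1} {y1.2} {y1.3, y2.1} {y2.2} {y2.3} {y3.1} {y3.3}


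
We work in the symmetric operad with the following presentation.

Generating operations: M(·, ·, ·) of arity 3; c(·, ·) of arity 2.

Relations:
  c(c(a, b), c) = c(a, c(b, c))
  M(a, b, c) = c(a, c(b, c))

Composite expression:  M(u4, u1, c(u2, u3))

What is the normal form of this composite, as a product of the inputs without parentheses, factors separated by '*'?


u4 * u1 * u2 * u3

All parenthesizations of M agree; list the u-inputs left to right.
c(u2, u3) collapses to u2 * u3
M(u4, u1, c(u2, u3)) collapses to u4 * u1 * u2 * u3


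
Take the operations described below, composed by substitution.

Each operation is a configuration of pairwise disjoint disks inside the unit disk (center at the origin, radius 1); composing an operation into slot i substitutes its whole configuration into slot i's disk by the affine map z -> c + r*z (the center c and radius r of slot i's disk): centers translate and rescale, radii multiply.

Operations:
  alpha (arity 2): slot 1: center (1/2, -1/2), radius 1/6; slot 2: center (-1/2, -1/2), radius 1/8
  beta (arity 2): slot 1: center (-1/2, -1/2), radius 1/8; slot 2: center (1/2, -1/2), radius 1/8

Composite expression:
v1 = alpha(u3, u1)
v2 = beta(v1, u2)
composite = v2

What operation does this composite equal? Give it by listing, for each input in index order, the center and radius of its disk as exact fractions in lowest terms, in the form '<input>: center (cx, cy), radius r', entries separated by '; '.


Affine substitution under beta: radii multiply and u-centers shift.
input u3: applying the 2 nested substitutions gives center (-7/16, -9/16), radius 1/48
input u1: applying the 2 nested substitutions gives center (-9/16, -9/16), radius 1/64
input u2: applying the 1 nested substitution gives center (1/2, -1/2), radius 1/8

u1: center (-9/16, -9/16), radius 1/64; u2: center (1/2, -1/2), radius 1/8; u3: center (-7/16, -9/16), radius 1/48


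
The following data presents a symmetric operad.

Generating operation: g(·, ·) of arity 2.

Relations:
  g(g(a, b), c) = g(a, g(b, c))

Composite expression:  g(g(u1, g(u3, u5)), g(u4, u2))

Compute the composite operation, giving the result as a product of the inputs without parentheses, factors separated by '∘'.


u1 ∘ u3 ∘ u5 ∘ u4 ∘ u2

Key point: g is associative — brackets drop, the u-order remains.
g(u3, u5) unparenthesizes to u3 ∘ u5
g(u1, g(u3, u5)) unparenthesizes to u1 ∘ u3 ∘ u5
g(u4, u2) unparenthesizes to u4 ∘ u2
g(g(u1, g(u3, u5)), g(u4, u2)) unparenthesizes to u1 ∘ u3 ∘ u5 ∘ u4 ∘ u2


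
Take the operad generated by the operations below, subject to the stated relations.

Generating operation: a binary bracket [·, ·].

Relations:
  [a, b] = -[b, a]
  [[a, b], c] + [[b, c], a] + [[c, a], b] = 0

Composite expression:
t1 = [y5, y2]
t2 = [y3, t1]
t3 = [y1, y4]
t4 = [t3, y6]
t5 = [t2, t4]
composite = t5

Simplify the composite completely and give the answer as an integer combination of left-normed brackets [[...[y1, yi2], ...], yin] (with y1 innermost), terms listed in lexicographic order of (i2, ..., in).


Skip Jacobi rewriting: expand, keep y1-initial words, read off terms.
Composite bracket: [[y3, [y5, y2]], [[y1, y4], y6]]
Full expansion: 32 signed words from ab - ba (2^5 = 32).
The y1-initial words carry the normal form:
  sign of y1y4y6y2y5y3 is -1, so it contributes -[[[[[y1, y4], y6], y2], y5], y3]
  sign of y1y4y6y3y2y5 is +1, so it contributes +[[[[[y1, y4], y6], y3], y2], y5]
  sign of y1y4y6y3y5y2 is -1, so it contributes -[[[[[y1, y4], y6], y3], y5], y2]
  sign of y1y4y6y5y2y3 is +1, so it contributes +[[[[[y1, y4], y6], y5], y2], y3]

-[[[[[y1, y4], y6], y2], y5], y3] + [[[[[y1, y4], y6], y3], y2], y5] - [[[[[y1, y4], y6], y3], y5], y2] + [[[[[y1, y4], y6], y5], y2], y3]


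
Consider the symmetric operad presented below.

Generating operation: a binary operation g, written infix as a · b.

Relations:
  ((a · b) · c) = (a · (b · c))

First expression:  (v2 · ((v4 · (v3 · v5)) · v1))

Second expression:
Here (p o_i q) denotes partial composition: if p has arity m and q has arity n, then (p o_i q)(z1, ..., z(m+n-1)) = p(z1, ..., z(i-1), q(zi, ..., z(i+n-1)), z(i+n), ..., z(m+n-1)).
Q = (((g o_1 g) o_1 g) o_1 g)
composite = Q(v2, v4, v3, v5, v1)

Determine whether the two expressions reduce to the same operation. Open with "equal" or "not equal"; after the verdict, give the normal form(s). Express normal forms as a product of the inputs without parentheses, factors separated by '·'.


equal; the common form is v2 · v4 · v3 · v5 · v1


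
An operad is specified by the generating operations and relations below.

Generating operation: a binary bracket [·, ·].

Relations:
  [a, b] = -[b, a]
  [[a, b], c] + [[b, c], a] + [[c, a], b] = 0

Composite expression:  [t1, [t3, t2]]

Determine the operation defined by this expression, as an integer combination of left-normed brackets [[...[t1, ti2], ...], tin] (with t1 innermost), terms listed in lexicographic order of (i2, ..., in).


-[[t1, t2], t3] + [[t1, t3], t2]


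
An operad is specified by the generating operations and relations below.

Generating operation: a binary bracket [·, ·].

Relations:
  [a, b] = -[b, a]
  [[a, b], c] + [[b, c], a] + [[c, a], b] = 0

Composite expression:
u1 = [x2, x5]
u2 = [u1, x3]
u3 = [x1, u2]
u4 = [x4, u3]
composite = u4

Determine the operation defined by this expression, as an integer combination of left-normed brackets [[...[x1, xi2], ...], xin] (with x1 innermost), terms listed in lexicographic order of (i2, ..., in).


-[[[[x1, x2], x5], x3], x4] + [[[[x1, x3], x2], x5], x4] - [[[[x1, x3], x5], x2], x4] + [[[[x1, x5], x2], x3], x4]

Left-normed coefficients sit on the x1-initial expansion words.
Composite bracket: [x4, [x1, [[x2, x5], x3]]]
The bracket unfolds into 16 signed words via [a, b] = ab - ba (2^4 = 16).
Keep just the words that open with x1:
  word x1x2x5x3x4 has sign -1, contributing -[[[[x1, x2], x5], x3], x4]
  word x1x3x2x5x4 has sign +1, contributing +[[[[x1, x3], x2], x5], x4]
  word x1x3x5x2x4 has sign -1, contributing -[[[[x1, x3], x5], x2], x4]
  word x1x5x2x3x4 has sign +1, contributing +[[[[x1, x5], x2], x3], x4]


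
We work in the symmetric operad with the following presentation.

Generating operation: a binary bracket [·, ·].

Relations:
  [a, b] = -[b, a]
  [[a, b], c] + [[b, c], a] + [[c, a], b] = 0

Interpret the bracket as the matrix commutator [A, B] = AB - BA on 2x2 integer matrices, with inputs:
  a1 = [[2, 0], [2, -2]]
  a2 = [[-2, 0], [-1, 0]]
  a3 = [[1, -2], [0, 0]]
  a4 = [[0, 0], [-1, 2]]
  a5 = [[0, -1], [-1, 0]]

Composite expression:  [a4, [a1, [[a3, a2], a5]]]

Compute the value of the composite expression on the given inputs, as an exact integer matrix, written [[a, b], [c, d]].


[[-16, 32], [-8, 16]]

[a3, a2] = [[2, -4], [1, -2]]
[[a3, a2], a5] = [[5, -4], [4, -5]]
[a1, [[a3, a2], a5]] = [[8, -16], [4, -8]]
[a4, [a1, [[a3, a2], a5]]] = [[-16, 32], [-8, 16]]


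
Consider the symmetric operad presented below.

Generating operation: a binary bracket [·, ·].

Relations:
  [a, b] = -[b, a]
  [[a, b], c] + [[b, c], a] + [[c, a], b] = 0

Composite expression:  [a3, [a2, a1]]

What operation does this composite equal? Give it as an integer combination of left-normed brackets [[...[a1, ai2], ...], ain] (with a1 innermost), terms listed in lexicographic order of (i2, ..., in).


Skip Jacobi rewriting: expand, keep a1-initial words, read off terms.
Composite bracket: [a3, [a2, a1]]
Under [a, b] = ab - ba we get 4 signed associative words (2^2 = 4).
Only words starting with a1 matter:
  a1a2a3 appears with sign +1, giving the term +[[a1, a2], a3]

[[a1, a2], a3]


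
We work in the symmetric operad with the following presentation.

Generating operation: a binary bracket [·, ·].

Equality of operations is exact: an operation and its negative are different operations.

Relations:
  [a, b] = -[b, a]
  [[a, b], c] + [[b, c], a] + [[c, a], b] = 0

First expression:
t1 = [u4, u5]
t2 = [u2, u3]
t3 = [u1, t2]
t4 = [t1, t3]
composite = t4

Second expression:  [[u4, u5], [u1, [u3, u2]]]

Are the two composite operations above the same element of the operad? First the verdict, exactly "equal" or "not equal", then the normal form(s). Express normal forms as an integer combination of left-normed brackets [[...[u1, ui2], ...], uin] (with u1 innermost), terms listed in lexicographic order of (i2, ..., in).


not equal; the first gives -[[[[u1, u2], u3], u4], u5] + [[[[u1, u2], u3], u5], u4] + [[[[u1, u3], u2], u4], u5] - [[[[u1, u3], u2], u5], u4] and the second [[[[u1, u2], u3], u4], u5] - [[[[u1, u2], u3], u5], u4] - [[[[u1, u3], u2], u4], u5] + [[[[u1, u3], u2], u5], u4]

The first expression reduces to -[[[[u1, u2], u3], u4], u5] + [[[[u1, u2], u3], u5], u4] + [[[[u1, u3], u2], u4], u5] - [[[[u1, u3], u2], u5], u4]
The second expression reduces to [[[[u1, u2], u3], u4], u5] - [[[[u1, u2], u3], u5], u4] - [[[[u1, u3], u2], u4], u5] + [[[[u1, u3], u2], u5], u4]
Different reductions; not equal.


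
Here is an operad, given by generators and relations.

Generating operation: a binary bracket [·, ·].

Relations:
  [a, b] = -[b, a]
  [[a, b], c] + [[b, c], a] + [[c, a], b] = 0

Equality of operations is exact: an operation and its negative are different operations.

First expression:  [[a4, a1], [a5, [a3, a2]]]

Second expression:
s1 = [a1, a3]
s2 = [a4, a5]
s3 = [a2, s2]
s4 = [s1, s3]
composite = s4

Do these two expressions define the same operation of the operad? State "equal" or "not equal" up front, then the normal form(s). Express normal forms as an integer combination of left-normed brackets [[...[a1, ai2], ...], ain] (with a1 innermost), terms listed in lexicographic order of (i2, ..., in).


not equal; the first gives -[[[[a1, a4], a2], a3], a5] + [[[[a1, a4], a3], a2], a5] + [[[[a1, a4], a5], a2], a3] - [[[[a1, a4], a5], a3], a2] and the second [[[[a1, a3], a2], a4], a5] - [[[[a1, a3], a2], a5], a4] - [[[[a1, a3], a4], a5], a2] + [[[[a1, a3], a5], a4], a2]


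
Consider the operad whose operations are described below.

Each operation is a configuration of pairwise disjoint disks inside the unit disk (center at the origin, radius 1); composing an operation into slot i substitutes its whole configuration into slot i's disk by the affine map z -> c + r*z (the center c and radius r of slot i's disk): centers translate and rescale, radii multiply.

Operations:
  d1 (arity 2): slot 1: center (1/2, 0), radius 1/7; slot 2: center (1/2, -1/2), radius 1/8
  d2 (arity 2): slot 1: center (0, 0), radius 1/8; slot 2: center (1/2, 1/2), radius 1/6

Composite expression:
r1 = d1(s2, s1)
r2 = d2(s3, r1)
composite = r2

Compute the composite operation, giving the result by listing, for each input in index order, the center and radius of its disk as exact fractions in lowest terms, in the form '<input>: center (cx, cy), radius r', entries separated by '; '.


s1: center (7/12, 5/12), radius 1/48; s2: center (7/12, 1/2), radius 1/42; s3: center (0, 0), radius 1/8

Each s-disk chains the slot maps above it in d2; radii multiply.
for s3, the 1-step affine chain lands on center (0, 0), radius 1/8
for s2, the 2-step affine chain lands on center (7/12, 1/2), radius 1/42
for s1, the 2-step affine chain lands on center (7/12, 5/12), radius 1/48


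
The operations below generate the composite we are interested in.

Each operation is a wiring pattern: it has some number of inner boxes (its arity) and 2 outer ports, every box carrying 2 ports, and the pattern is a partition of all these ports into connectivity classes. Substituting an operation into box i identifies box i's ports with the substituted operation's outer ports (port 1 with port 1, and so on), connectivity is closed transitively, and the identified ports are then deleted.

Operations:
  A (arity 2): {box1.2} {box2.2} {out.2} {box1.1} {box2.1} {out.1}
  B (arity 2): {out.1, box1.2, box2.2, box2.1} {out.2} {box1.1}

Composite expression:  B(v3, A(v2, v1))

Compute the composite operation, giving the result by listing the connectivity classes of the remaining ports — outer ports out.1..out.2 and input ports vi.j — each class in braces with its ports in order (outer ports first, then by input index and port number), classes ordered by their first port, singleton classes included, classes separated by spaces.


{out.1, v3.2} {out.2} {v1.1} {v1.2} {v2.1} {v2.2} {v3.1}

Connectivity passes through glued B-boundaries; trace each wire chain.
after A, the pattern on (v2, v1) reads {out.1} {out.2} {v1.1} {v1.2} {v2.1} {v2.2} (out.j = its outer ports)
after B, the pattern on (v3, v2, v1) reads {out.1, v3.2} {out.2} {v1.1} {v1.2} {v2.1} {v2.2} {v3.1} (out.j = its outer ports)


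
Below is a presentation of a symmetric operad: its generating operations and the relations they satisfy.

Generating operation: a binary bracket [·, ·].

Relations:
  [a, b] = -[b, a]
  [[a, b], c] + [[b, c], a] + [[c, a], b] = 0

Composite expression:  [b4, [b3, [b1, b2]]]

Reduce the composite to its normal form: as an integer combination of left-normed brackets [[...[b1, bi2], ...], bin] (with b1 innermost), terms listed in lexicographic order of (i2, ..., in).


A multilinear Lie element is pinned by b1-initial words (b1 innermost).
Composite bracket: [b4, [b3, [b1, b2]]]
Expanding via [a, b] = ab - ba: 8 signed words (2^3 = 8).
Keep just the words that open with b1:
  sign of b1b2b3b4 is +1, so it contributes +[[[b1, b2], b3], b4]

[[[b1, b2], b3], b4]


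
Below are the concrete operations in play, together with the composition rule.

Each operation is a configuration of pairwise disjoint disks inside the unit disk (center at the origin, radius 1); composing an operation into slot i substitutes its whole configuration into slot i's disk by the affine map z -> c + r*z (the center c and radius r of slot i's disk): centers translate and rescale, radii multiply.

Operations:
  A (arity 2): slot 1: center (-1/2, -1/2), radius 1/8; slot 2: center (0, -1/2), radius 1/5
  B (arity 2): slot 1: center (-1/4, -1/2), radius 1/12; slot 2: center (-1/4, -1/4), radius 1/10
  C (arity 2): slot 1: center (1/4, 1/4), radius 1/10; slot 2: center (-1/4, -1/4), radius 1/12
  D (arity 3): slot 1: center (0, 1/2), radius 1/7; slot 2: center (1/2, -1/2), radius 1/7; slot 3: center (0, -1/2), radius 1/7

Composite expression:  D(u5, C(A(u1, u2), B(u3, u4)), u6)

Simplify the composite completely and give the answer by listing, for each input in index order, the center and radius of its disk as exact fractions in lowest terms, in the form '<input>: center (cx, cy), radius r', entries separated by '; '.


Nesting under D composes maps z -> c + r*z down each u-path.
input u5: composing its 1 substitution step yields center (0, 1/2), radius 1/7
input u1: composing its 3 substitution steps yields center (37/70, -33/70), radius 1/560
input u2: composing its 3 substitution steps yields center (15/28, -33/70), radius 1/350
input u3: composing its 3 substitution steps yields center (155/336, -13/24), radius 1/1008
input u4: composing its 3 substitution steps yields center (155/336, -181/336), radius 1/840
input u6: composing its 1 substitution step yields center (0, -1/2), radius 1/7

u1: center (37/70, -33/70), radius 1/560; u2: center (15/28, -33/70), radius 1/350; u3: center (155/336, -13/24), radius 1/1008; u4: center (155/336, -181/336), radius 1/840; u5: center (0, 1/2), radius 1/7; u6: center (0, -1/2), radius 1/7


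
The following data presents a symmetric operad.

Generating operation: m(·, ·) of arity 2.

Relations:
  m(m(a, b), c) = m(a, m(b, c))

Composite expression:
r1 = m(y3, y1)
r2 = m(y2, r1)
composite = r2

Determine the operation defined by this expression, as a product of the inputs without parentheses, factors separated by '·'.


y2 · y3 · y1

The m-tree's shape is irrelevant; the y-reading-order decides.
m(y3, y1) unparenthesizes to y3 · y1
m(y2, m(y3, y1)) unparenthesizes to y2 · y3 · y1


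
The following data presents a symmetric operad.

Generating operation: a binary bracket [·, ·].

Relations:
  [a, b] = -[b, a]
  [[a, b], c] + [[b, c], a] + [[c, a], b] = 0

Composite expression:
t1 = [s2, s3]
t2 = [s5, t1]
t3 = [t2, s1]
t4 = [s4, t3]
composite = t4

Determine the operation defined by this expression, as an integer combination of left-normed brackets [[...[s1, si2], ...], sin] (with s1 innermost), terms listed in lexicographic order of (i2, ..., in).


-[[[[s1, s2], s3], s5], s4] + [[[[s1, s3], s2], s5], s4] + [[[[s1, s5], s2], s3], s4] - [[[[s1, s5], s3], s2], s4]


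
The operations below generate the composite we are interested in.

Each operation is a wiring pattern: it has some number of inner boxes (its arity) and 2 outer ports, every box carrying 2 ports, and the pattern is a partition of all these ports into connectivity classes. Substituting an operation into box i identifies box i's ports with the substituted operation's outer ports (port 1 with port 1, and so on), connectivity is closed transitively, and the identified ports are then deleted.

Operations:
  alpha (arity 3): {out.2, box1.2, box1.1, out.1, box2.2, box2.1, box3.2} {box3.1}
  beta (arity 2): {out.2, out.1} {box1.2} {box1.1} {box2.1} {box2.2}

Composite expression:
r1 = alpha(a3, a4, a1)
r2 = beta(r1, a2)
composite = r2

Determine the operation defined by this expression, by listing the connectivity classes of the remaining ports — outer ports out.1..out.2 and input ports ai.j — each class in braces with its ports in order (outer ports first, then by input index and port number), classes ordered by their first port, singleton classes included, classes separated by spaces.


{out.1, out.2} {a1.1} {a1.2, a3.1, a3.2, a4.1, a4.2} {a2.1} {a2.2}


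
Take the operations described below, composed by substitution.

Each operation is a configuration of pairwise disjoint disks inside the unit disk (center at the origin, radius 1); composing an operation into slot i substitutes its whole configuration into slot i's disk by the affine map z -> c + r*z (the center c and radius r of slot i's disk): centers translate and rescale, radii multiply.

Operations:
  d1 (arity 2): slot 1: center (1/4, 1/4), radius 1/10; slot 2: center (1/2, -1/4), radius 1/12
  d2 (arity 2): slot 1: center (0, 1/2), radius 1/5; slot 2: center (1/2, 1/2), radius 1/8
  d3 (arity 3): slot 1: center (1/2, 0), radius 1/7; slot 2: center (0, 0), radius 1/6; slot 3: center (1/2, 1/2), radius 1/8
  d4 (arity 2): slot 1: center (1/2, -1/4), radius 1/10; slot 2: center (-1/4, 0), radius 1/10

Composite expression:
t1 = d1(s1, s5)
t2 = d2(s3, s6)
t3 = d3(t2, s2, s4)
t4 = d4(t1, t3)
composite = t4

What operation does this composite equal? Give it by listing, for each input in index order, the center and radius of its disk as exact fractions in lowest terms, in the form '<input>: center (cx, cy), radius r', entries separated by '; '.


Each s-disk chains the slot maps above it in d4; radii multiply.
input s1: applying the 2 nested substitutions gives center (21/40, -9/40), radius 1/100
input s5: applying the 2 nested substitutions gives center (11/20, -11/40), radius 1/120
input s3: applying the 3 nested substitutions gives center (-1/5, 1/140), radius 1/350
input s6: applying the 3 nested substitutions gives center (-27/140, 1/140), radius 1/560
input s2: applying the 2 nested substitutions gives center (-1/4, 0), radius 1/60
input s4: applying the 2 nested substitutions gives center (-1/5, 1/20), radius 1/80

s1: center (21/40, -9/40), radius 1/100; s2: center (-1/4, 0), radius 1/60; s3: center (-1/5, 1/140), radius 1/350; s4: center (-1/5, 1/20), radius 1/80; s5: center (11/20, -11/40), radius 1/120; s6: center (-27/140, 1/140), radius 1/560


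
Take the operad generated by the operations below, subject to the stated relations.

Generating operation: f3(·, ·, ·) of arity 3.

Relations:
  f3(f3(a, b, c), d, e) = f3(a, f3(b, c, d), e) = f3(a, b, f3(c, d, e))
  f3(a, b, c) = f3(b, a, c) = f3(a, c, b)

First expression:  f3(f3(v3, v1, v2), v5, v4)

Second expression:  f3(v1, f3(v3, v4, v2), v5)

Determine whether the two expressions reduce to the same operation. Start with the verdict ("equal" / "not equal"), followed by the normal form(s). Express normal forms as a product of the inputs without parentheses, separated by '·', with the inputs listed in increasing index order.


equal — both sides give v1 · v2 · v3 · v4 · v5

The first expression reduces to v1 · v2 · v3 · v4 · v5
The second expression reduces to v1 · v2 · v3 · v4 · v5
The forms coincide; equal.


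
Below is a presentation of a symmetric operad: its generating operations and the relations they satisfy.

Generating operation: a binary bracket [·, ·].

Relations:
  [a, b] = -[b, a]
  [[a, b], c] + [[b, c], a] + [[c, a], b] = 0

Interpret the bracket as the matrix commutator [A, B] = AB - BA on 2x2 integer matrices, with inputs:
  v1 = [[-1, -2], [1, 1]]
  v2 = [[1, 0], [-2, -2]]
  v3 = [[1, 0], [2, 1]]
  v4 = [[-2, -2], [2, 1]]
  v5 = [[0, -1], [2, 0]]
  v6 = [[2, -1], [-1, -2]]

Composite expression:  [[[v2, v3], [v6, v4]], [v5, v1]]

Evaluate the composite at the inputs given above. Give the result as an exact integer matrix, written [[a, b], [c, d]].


[[96, 264], [-240, -96]]

[v2, v3] = [[0, 0], [-6, 0]]
[v6, v4] = [[-4, -11], [-5, 4]]
[[v2, v3], [v6, v4]] = [[-66, 0], [48, 66]]
[v5, v1] = [[3, -2], [-4, -3]]
[[[v2, v3], [v6, v4]], [v5, v1]] = [[96, 264], [-240, -96]]


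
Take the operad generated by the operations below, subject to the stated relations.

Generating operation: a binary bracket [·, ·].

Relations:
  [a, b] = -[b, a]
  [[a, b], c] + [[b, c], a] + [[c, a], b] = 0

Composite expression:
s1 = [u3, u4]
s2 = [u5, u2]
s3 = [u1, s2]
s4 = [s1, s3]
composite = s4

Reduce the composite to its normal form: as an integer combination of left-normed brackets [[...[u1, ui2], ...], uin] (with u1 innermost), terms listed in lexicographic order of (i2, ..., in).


Expand each bracket as ab - ba; the u1-initial words give the coefficients.
Composite bracket: [[u3, u4], [u1, [u5, u2]]]
Expanding via [a, b] = ab - ba: 16 signed words (2^4 = 16).
Words beginning with u1 determine it all:
  u1u2u5u3u4 appears with sign +1, giving the term +[[[[u1, u2], u5], u3], u4]
  u1u2u5u4u3 appears with sign -1, giving the term -[[[[u1, u2], u5], u4], u3]
  u1u5u2u3u4 appears with sign -1, giving the term -[[[[u1, u5], u2], u3], u4]
  u1u5u2u4u3 appears with sign +1, giving the term +[[[[u1, u5], u2], u4], u3]

[[[[u1, u2], u5], u3], u4] - [[[[u1, u2], u5], u4], u3] - [[[[u1, u5], u2], u3], u4] + [[[[u1, u5], u2], u4], u3]


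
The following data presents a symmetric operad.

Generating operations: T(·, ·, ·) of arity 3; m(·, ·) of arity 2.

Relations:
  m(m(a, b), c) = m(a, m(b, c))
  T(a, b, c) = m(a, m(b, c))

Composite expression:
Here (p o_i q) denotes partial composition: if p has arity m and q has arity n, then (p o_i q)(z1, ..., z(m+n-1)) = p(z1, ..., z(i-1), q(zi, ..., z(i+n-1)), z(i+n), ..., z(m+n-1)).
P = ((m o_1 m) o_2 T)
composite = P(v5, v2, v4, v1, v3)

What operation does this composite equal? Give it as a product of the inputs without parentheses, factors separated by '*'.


v5 * v2 * v4 * v1 * v3

The m-tree's shape is irrelevant; the v-reading-order decides.
T(v2, v4, v1) reduces to v2 * v4 * v1
m(v5, T(v2, v4, v1)) reduces to v5 * v2 * v4 * v1
m(m(v5, T(v2, v4, v1)), v3) reduces to v5 * v2 * v4 * v1 * v3


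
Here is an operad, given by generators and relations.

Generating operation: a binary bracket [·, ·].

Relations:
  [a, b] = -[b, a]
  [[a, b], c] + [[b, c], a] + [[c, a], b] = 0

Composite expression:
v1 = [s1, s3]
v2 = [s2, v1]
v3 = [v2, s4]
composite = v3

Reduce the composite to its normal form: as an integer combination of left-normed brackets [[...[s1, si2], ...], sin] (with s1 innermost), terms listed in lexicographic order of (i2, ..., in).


-[[[s1, s3], s2], s4]

A multilinear Lie element is pinned by s1-initial words (s1 innermost).
Composite bracket: [[s2, [s1, s3]], s4]
The bracket unfolds into 8 signed words via [a, b] = ab - ba (2^3 = 8).
Coefficients come from the s1-initial words:
  word s1s3s2s4 has sign -1, contributing -[[[s1, s3], s2], s4]


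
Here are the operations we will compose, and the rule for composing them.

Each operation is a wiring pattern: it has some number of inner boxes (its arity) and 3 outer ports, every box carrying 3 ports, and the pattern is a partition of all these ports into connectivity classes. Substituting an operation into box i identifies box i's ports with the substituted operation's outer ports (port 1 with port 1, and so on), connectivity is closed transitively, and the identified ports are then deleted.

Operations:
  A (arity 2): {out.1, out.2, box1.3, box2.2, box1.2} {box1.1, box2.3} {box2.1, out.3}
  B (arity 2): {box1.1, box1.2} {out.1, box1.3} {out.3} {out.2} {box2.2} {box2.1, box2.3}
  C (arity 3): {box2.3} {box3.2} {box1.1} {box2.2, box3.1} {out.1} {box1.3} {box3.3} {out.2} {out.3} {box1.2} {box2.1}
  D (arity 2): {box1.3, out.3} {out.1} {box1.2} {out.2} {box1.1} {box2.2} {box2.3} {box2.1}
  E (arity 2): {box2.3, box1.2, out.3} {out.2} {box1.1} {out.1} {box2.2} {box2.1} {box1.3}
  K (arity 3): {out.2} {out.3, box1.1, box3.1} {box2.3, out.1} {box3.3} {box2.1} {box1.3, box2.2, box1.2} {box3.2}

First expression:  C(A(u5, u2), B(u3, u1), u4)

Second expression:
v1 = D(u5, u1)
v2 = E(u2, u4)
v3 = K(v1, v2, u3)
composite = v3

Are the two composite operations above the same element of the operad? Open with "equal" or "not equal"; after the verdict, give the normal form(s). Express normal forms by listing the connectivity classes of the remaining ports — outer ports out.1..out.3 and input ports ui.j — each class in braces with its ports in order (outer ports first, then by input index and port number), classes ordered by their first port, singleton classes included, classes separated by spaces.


not equal — first {out.1} {out.2} {out.3} {u1.1, u1.3} {u1.2} {u2.1} {u2.2, u5.2, u5.3} {u2.3, u5.1} {u3.1, u3.2} {u3.3} {u4.1} {u4.2} {u4.3}, second {out.1, u2.2, u4.3} {out.2} {out.3, u3.1} {u1.1} {u1.2} {u1.3} {u2.1} {u2.3} {u3.2} {u3.3} {u4.1} {u4.2} {u5.1} {u5.2} {u5.3}

The first expression reduces to {out.1} {out.2} {out.3} {u1.1, u1.3} {u1.2} {u2.1} {u2.2, u5.2, u5.3} {u2.3, u5.1} {u3.1, u3.2} {u3.3} {u4.1} {u4.2} {u4.3}
The second expression reduces to {out.1, u2.2, u4.3} {out.2} {out.3, u3.1} {u1.1} {u1.2} {u1.3} {u2.1} {u2.3} {u3.2} {u3.3} {u4.1} {u4.2} {u5.1} {u5.2} {u5.3}
Different reductions; not equal.


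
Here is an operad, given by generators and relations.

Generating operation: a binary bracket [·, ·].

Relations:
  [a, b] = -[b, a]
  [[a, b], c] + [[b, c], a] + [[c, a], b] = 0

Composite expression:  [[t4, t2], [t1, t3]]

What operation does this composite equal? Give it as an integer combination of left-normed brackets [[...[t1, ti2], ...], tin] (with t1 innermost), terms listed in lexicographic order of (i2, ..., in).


Expand each bracket as ab - ba; the t1-initial words give the coefficients.
Composite bracket: [[t4, t2], [t1, t3]]
Under [a, b] = ab - ba we get 8 signed associative words (2^3 = 8).
The t1-initial words carry the normal form:
  sign of t1t3t2t4 is +1, so it contributes +[[[t1, t3], t2], t4]
  sign of t1t3t4t2 is -1, so it contributes -[[[t1, t3], t4], t2]

[[[t1, t3], t2], t4] - [[[t1, t3], t4], t2]


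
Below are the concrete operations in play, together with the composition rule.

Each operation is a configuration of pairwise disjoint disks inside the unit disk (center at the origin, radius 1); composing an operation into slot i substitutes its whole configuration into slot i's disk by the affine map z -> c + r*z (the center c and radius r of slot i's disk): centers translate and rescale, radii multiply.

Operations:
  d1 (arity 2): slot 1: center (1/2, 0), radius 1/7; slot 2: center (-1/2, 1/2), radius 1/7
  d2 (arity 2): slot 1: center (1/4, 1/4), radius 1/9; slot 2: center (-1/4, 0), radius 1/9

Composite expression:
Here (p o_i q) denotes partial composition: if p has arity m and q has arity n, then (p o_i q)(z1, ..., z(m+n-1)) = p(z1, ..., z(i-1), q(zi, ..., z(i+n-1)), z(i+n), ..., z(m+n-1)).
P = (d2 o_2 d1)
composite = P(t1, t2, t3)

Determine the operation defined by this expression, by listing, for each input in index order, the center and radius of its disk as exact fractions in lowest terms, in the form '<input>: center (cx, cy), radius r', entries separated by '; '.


t1: center (1/4, 1/4), radius 1/9; t2: center (-7/36, 0), radius 1/63; t3: center (-11/36, 1/18), radius 1/63

Nesting under d2 composes maps z -> c + r*z down each t-path.
t1 passes through 1 substitution, ending at center (1/4, 1/4), radius 1/9
t2 passes through 2 substitutions, ending at center (-7/36, 0), radius 1/63
t3 passes through 2 substitutions, ending at center (-11/36, 1/18), radius 1/63


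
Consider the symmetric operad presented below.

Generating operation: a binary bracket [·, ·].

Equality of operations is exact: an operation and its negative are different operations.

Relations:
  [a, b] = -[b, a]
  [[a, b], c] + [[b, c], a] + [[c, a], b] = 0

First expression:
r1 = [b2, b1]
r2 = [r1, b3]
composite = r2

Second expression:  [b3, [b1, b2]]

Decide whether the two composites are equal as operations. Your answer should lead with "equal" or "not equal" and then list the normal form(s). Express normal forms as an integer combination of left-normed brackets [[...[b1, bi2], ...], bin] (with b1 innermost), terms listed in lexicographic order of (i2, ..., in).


equal; the common form is -[[b1, b2], b3]

The first expression, normalized: -[[b1, b2], b3]
The second expression, normalized: -[[b1, b2], b3]
Same normal form: equal.
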